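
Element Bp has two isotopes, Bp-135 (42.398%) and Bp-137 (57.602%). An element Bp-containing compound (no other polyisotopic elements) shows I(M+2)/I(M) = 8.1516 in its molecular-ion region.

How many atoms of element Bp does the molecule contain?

6

For n independent Bp atoms, I(M+2)/I(M) = n · (abundance Bp-137) / (abundance Bp-135) = n · 0.57602/0.42398.
n = 8.1516 × 0.42398/0.57602 = 6.00 ≈ 6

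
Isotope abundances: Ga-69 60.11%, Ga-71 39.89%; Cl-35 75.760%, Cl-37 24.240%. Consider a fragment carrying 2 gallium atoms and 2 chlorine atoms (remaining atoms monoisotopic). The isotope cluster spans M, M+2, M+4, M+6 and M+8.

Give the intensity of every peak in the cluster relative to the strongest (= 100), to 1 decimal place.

Gallium pattern (n=2): 0.36132121 : 0.47955758 : 0.15912121
Chlorine pattern (n=2): 0.57395776 : 0.36728448 : 0.05875776
Convolve the two distributions (both contribute in 2-u steps):
  M: 0.36132121×0.57395776 = 0.207383
  M+2: 0.36132121×0.36728448 + 0.47955758×0.57395776 = 0.407953
  M+4: 0.36132121×0.05875776 + 0.47955758×0.36728448 + 0.15912121×0.57395776 = 0.288693
  M+6: 0.47955758×0.05875776 + 0.15912121×0.36728448 = 0.086620
  M+8: 0.15912121×0.05875776 = 0.009350
Scale to base peak (0.407953) = 100: 50.8 : 100.0 : 70.8 : 21.2 : 2.3

50.8 : 100.0 : 70.8 : 21.2 : 2.3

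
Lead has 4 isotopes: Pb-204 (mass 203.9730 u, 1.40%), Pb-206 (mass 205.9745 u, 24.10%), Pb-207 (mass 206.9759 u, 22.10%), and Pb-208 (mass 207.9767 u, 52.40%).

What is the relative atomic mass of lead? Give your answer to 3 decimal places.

207.217 u

Weight each isotope mass by its fractional abundance: 0.0140 × 203.9730 + 0.2410 × 205.9745 + 0.2210 × 206.9759 + 0.5240 × 207.9767
= 2.85562 + 49.63985 + 45.74167 + 108.97979 = 207.21693 u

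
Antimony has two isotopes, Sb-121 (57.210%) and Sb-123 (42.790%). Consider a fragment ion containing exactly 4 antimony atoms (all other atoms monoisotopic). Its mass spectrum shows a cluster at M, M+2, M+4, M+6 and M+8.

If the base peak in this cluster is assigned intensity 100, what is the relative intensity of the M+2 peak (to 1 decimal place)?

89.1

(0.57210 + 0.42790)^4 gives M 0.1071, M+2 0.3205, M+4 0.3596, M+6 0.1793, M+8 0.0335; the largest is M+4.
P(M+4) = C(4,2) × 0.57210^2 × 0.42790^2 = 6 × 0.32729841 × 0.18309841 = 0.359567 (base)
P(M+2) = C(4,1) × 0.57210^3 × 0.42790^1 = 4 × 0.18724742 × 0.4279 = 0.320493
Relative intensity = 0.320493 / 0.359567 × 100 = 89.1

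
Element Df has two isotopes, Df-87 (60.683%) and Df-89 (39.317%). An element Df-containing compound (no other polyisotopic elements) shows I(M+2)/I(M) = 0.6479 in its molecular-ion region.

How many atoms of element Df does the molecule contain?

1

The M+2/M ratio from n Df atoms is n · q/p = n · 0.39317/0.60683.
n = 0.6479 × 0.60683/0.39317 = 1.00 ≈ 1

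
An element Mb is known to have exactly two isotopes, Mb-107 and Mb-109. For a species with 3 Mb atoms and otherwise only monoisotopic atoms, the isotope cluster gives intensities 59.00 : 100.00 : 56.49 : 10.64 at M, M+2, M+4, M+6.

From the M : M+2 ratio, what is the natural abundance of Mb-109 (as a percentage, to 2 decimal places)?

36.10%

If p is the fraction of Mb that is Mb-107, then I(M+2)/I(M) = [C(3,1)·p^2·(1−p)] / p^3 = 3·(1−p)/p = 100.00/59.00 = 1.6949
(1−p)/p = 1.6949/3 = 0.5650  ⇒  p = 1/(1 + 0.5650) = 0.6390
Mb-107: 63.90%, Mb-109: 36.10%.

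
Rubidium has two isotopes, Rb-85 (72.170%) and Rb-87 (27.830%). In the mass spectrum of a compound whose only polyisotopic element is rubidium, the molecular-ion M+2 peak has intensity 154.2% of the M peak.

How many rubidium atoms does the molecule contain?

4

With n Rb atoms, P(M+2)/P(M) = C(n,1)·p^(n−1)q / p^n = n·q/p = n · 0.27830/0.72170.
n = 1.542 × 0.72170/0.27830 = 4.00 ≈ 4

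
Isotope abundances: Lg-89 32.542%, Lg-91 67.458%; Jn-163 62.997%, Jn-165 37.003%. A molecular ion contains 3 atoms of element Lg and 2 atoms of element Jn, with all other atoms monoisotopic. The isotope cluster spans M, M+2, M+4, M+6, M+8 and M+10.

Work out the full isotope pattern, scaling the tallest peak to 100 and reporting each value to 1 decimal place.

Element Lg pattern (n=3): 0.03446138 : 0.21431038 : 0.4442551 : 0.30697314
Element Jn pattern (n=2): 0.3968622 : 0.4662156 : 0.1369222
Convolve the two distributions (both contribute in 2-u steps):
  M: 0.03446138×0.3968622 = 0.013676
  M+2: 0.03446138×0.4662156 + 0.21431038×0.3968622 = 0.101118
  M+4: 0.03446138×0.1369222 + 0.21431038×0.4662156 + 0.4442551×0.3968622 = 0.280941
  M+6: 0.21431038×0.1369222 + 0.4442551×0.4662156 + 0.30697314×0.3968622 = 0.358289
  M+8: 0.4442551×0.1369222 + 0.30697314×0.4662156 = 0.203944
  M+10: 0.30697314×0.1369222 = 0.042031
Scale to base peak (0.358289) = 100: 3.8 : 28.2 : 78.4 : 100.0 : 56.9 : 11.7

3.8 : 28.2 : 78.4 : 100.0 : 56.9 : 11.7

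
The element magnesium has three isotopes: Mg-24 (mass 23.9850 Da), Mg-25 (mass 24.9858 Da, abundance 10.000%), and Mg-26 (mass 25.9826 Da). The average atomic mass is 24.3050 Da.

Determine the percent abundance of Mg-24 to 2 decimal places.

78.99%

The remaining 90.000% is split between Mg-24 (fraction x) and Mg-26 (fraction 0.90000 − x).
Substituting: 23.9850x + 25.9826(0.90000 − x) = 21.80642
(23.9850 − 25.9826)x = -1.57792  ⇒  x = 0.78991, y = 0.11009
Mg-24: 78.99%, Mg-26: 11.01%.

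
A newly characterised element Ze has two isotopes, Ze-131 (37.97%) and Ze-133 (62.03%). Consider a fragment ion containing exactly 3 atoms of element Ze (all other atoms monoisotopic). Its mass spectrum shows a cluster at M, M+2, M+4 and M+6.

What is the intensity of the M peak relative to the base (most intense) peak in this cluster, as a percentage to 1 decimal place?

(0.3797 + 0.6203)^3 gives M 0.0547, M+2 0.2683, M+4 0.4383, M+6 0.2387; the largest is M+4.
P(M+4) = C(3,2) × 0.3797^1 × 0.6203^2 = 3 × 0.3797 × 0.38477209 = 0.438294 (base)
P(M) = C(3,0) × 0.3797^3 × 0.6203^0 = 1 × 0.05474214 × 1.0000 = 0.054742
Relative intensity = 0.054742 / 0.438294 × 100 = 12.5

12.5%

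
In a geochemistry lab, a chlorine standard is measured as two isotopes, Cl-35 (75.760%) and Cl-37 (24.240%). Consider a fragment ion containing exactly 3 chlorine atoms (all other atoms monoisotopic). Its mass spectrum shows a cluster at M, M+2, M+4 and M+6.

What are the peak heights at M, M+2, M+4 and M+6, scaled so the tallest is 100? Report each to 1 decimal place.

Expanding (0.75760 + 0.24240)^3:
P(M) = 0.75760^3 = 0.434830
P(M+2) = 3 × 0.75760^2 × 0.24240^1 = 0.417382
P(M+4) = 3 × 0.75760^1 × 0.24240^2 = 0.133545
P(M+6) = 0.24240^3 = 0.014243
The M peak is largest (0.434830); scaling to 100 gives 100.0 : 96.0 : 30.7 : 3.3.

100.0 : 96.0 : 30.7 : 3.3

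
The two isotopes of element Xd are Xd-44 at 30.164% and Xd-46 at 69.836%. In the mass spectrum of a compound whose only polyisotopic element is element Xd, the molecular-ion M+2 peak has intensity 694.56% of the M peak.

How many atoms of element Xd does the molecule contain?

3

For n independent Xd atoms, I(M+2)/I(M) = n · (abundance Xd-46) / (abundance Xd-44) = n · 0.69836/0.30164.
n = 6.9456 × 0.30164/0.69836 = 3.00 ≈ 3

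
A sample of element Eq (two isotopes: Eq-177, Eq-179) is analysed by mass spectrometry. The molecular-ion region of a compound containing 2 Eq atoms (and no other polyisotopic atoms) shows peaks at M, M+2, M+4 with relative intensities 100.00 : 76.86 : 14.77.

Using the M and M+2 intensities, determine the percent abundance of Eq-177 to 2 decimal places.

If p is the fraction of Eq that is Eq-177, then I(M+2)/I(M) = [C(2,1)·p^1·(1−p)] / p^2 = 2·(1−p)/p = 76.86/100.00 = 0.7686
(1−p)/p = 0.7686/2 = 0.3843  ⇒  p = 1/(1 + 0.3843) = 0.7224
Eq-177: 72.24%, Eq-179: 27.76%.

72.24%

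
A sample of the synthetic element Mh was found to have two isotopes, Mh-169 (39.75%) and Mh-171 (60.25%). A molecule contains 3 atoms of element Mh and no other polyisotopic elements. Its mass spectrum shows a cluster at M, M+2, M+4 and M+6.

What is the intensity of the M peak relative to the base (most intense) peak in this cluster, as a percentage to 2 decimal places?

Term probabilities: M 0.0628, M+2 0.2856, M+4 0.4329, M+6 0.2187. Base peak = M+4.
P(M+4) = C(3,2) × 0.3975^1 × 0.6025^2 = 3 × 0.3975 × 0.36300625 = 0.432885 (base)
P(M) = C(3,0) × 0.3975^3 × 0.6025^0 = 1 × 0.06280748 × 1.0000 = 0.062807
Relative intensity = 0.062807 / 0.432885 × 100 = 14.51

14.51%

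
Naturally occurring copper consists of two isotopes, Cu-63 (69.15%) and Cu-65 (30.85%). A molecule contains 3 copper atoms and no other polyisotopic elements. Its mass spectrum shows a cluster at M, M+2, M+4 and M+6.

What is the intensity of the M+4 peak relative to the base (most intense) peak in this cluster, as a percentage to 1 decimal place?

Binomial terms of (0.6915 + 0.3085)^3: M 0.3307, M+2 0.4425, M+4 0.1974, M+6 0.0294 → M+2 is the base peak.
P(M+2) = C(3,1) × 0.6915^2 × 0.3085^1 = 3 × 0.47817225 × 0.3085 = 0.442548 (base)
P(M+4) = C(3,2) × 0.6915^1 × 0.3085^2 = 3 × 0.6915 × 0.09517225 = 0.197435
Relative intensity = 0.197435 / 0.442548 × 100 = 44.6

44.6%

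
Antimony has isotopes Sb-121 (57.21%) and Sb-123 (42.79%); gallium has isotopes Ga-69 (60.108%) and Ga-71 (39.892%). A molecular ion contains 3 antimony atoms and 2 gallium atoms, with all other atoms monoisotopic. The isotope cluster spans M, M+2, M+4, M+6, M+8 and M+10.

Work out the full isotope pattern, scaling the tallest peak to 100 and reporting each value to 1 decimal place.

19.6 : 70.1 : 100.0 : 71.3 : 25.4 : 3.6

Antimony pattern (n=3): 0.18724742 : 0.42015297 : 0.3142518 : 0.07834781
Gallium pattern (n=2): 0.36129717 : 0.47956567 : 0.15913717
Convolve the two distributions (both contribute in 2-u steps):
  M: 0.18724742×0.36129717 = 0.067652
  M+2: 0.18724742×0.47956567 + 0.42015297×0.36129717 = 0.241598
  M+4: 0.18724742×0.15913717 + 0.42015297×0.47956567 + 0.3142518×0.36129717 = 0.344827
  M+6: 0.42015297×0.15913717 + 0.3142518×0.47956567 + 0.07834781×0.36129717 = 0.245873
  M+8: 0.3142518×0.15913717 + 0.07834781×0.47956567 = 0.087582
  M+10: 0.07834781×0.15913717 = 0.012468
Scale to base peak (0.344827) = 100: 19.6 : 70.1 : 100.0 : 71.3 : 25.4 : 3.6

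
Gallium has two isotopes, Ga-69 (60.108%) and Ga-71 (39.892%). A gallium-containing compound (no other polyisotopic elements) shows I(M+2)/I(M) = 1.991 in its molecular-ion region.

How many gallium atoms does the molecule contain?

The M+2/M ratio from n Ga atoms is n · q/p = n · 0.39892/0.60108.
n = 1.991 × 0.60108/0.39892 = 3.00 ≈ 3

3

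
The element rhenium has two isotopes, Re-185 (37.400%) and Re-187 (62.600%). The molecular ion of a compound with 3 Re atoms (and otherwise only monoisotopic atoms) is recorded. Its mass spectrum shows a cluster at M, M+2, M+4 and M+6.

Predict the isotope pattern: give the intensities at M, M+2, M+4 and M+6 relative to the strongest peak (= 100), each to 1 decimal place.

11.9 : 59.7 : 100.0 : 55.8

Each Re atom is independently Re-185 (p = 0.37400) or Re-187 (q = 0.62600); the cluster is the binomial expansion (p + q)^3.
P(M) = 0.37400^3 = 0.052314
P(M+2) = 3 × 0.37400^2 × 0.62600^1 = 0.262687
P(M+4) = 3 × 0.37400^1 × 0.62600^2 = 0.439685
P(M+6) = 0.62600^3 = 0.245314
The M+4 peak is largest (0.439685); scaling to 100 gives 11.9 : 59.7 : 100.0 : 55.8.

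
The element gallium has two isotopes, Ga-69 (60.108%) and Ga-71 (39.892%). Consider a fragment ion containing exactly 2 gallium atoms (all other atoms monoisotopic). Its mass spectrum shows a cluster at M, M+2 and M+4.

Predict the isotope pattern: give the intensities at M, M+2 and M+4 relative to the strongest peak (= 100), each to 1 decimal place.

75.3 : 100.0 : 33.2

Each Ga atom is independently Ga-69 (p = 0.60108) or Ga-71 (q = 0.39892); the cluster is the binomial expansion (p + q)^2.
P(M) = 0.60108^2 = 0.361297
P(M+2) = 2 × 0.60108^1 × 0.39892^1 = 0.479566
P(M+4) = 0.39892^2 = 0.159137
The M+2 peak is largest (0.479566); scaling to 100 gives 75.3 : 100.0 : 33.2.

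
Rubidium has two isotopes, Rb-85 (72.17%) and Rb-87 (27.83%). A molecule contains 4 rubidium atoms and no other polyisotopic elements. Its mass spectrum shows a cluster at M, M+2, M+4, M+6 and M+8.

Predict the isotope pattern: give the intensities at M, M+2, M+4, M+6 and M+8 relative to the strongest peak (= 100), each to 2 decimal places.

64.83 : 100.00 : 57.84 : 14.87 : 1.43

The 4 Rb atoms are independent, so intensities follow the terms of (0.7217 + 0.2783)^4.
P(M) = 0.7217^4 = 0.271286
P(M+2) = 4 × 0.7217^3 × 0.2783^1 = 0.418450
P(M+4) = 6 × 0.7217^2 × 0.2783^2 = 0.242042
P(M+6) = 4 × 0.7217^1 × 0.2783^3 = 0.062224
P(M+8) = 0.2783^4 = 0.005999
The M+2 peak is largest (0.418450); scaling to 100 gives 64.83 : 100.00 : 57.84 : 14.87 : 1.43.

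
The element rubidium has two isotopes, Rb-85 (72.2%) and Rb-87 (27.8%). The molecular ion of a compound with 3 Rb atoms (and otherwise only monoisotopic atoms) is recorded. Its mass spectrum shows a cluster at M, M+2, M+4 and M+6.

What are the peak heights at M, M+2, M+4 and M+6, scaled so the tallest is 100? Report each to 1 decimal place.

The 3 Rb atoms are independent, so intensities follow the terms of (0.722 + 0.278)^3.
P(M) = 0.722^3 = 0.376367
P(M+2) = 3 × 0.722^2 × 0.278^1 = 0.434751
P(M+4) = 3 × 0.722^1 × 0.278^2 = 0.167397
P(M+6) = 0.278^3 = 0.021485
The M+2 peak is largest (0.434751); scaling to 100 gives 86.6 : 100.0 : 38.5 : 4.9.

86.6 : 100.0 : 38.5 : 4.9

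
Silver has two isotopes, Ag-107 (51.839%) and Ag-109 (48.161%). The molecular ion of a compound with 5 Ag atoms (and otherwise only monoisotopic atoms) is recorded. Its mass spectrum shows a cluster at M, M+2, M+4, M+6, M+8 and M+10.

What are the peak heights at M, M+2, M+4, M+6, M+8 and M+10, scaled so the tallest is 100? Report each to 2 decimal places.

Expanding (0.51839 + 0.48161)^5:
P(M) = 0.51839^5 = 0.037435
P(M+2) = 5 × 0.51839^4 × 0.48161^1 = 0.173897
P(M+4) = 10 × 0.51839^3 × 0.48161^2 = 0.323118
P(M+6) = 10 × 0.51839^2 × 0.48161^3 = 0.300192
P(M+8) = 5 × 0.51839^1 × 0.48161^4 = 0.139447
P(M+10) = 0.48161^5 = 0.025911
The M+4 peak is largest (0.323118); scaling to 100 gives 11.59 : 53.82 : 100.00 : 92.90 : 43.16 : 8.02.

11.59 : 53.82 : 100.00 : 92.90 : 43.16 : 8.02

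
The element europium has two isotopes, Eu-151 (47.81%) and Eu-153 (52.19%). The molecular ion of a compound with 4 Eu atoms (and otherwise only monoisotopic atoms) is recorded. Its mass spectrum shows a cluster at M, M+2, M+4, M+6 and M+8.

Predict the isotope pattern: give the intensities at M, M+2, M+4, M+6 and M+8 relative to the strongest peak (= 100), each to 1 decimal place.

14.0 : 61.1 : 100.0 : 72.8 : 19.9

The 4 Eu atoms are independent, so intensities follow the terms of (0.4781 + 0.5219)^4.
P(M) = 0.4781^4 = 0.052249
P(M+2) = 4 × 0.4781^3 × 0.5219^1 = 0.228141
P(M+4) = 6 × 0.4781^2 × 0.5219^2 = 0.373563
P(M+6) = 4 × 0.4781^1 × 0.5219^3 = 0.271857
P(M+8) = 0.5219^4 = 0.074191
The M+4 peak is largest (0.373563); scaling to 100 gives 14.0 : 61.1 : 100.0 : 72.8 : 19.9.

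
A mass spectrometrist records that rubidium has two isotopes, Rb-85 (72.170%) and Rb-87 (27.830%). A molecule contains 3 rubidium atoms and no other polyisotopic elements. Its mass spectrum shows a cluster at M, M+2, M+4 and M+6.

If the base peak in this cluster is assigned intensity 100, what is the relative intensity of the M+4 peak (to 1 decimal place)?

Binomial terms of (0.72170 + 0.27830)^3: M 0.3759, M+2 0.4349, M+4 0.1677, M+6 0.0216 → M+2 is the base peak.
P(M+2) = C(3,1) × 0.72170^2 × 0.27830^1 = 3 × 0.52085089 × 0.2783 = 0.434858 (base)
P(M+4) = C(3,2) × 0.72170^1 × 0.27830^2 = 3 × 0.7217 × 0.07745089 = 0.167689
Relative intensity = 0.167689 / 0.434858 × 100 = 38.6

38.6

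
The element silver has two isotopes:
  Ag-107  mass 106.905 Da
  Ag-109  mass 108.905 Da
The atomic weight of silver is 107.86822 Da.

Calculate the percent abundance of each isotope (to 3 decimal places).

Ag-107: 51.839%, Ag-109: 48.161%

Let x be the fractional abundance of Ag-107; then Ag-109 has abundance 1 − x.
106.905·x + 108.905·(1 − x) = 107.86822
(106.905 − 108.905)·x = 107.86822 − 108.905
x = -1.03678 / -2.000 = 0.51839 → 51.839% Ag-107, 48.161% Ag-109.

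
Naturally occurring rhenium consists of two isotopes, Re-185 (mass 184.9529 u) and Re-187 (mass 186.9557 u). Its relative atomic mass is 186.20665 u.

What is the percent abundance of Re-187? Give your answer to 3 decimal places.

With x = fraction of Re-185 (so Re-187 is 1 − x):
184.9529·x + 186.9557·(1 − x) = 186.20665
(184.9529 − 186.9557)·x = 186.20665 − 186.9557
x = -0.74905 / -2.0028 = 0.37400 → 37.400% Re-185, 62.600% Re-187.

62.600%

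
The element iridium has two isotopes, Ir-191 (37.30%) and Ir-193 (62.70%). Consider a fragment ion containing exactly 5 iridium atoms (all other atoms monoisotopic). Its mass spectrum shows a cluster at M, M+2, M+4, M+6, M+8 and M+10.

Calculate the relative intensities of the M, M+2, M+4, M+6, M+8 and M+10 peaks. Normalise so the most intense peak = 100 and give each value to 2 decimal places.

2.11 : 17.70 : 59.49 : 100.00 : 84.05 : 28.26

Expanding (0.3730 + 0.6270)^5:
P(M) = 0.3730^5 = 0.007220
P(M+2) = 5 × 0.3730^4 × 0.6270^1 = 0.060684
P(M+4) = 10 × 0.3730^3 × 0.6270^2 = 0.204015
P(M+6) = 10 × 0.3730^2 × 0.6270^3 = 0.342942
P(M+8) = 5 × 0.3730^1 × 0.6270^4 = 0.288237
P(M+10) = 0.6270^5 = 0.096903
The M+6 peak is largest (0.342942); scaling to 100 gives 2.11 : 17.70 : 59.49 : 100.00 : 84.05 : 28.26.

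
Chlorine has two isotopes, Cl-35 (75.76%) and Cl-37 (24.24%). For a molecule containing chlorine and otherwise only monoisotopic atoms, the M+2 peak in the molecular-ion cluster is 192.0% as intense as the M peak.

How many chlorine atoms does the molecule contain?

With n Cl atoms, P(M+2)/P(M) = C(n,1)·p^(n−1)q / p^n = n·q/p = n · 0.2424/0.7576.
n = 1.920 × 0.7576/0.2424 = 6.00 ≈ 6

6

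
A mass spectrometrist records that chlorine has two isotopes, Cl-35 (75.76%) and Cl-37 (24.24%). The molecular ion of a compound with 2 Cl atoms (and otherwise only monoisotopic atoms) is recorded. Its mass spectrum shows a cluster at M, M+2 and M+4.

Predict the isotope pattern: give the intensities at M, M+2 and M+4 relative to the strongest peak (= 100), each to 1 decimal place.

Each Cl atom is independently Cl-35 (p = 0.7576) or Cl-37 (q = 0.2424); the cluster is the binomial expansion (p + q)^2.
P(M) = 0.7576^2 = 0.573958
P(M+2) = 2 × 0.7576^1 × 0.2424^1 = 0.367284
P(M+4) = 0.2424^2 = 0.058758
The M peak is largest (0.573958); scaling to 100 gives 100.0 : 64.0 : 10.2.

100.0 : 64.0 : 10.2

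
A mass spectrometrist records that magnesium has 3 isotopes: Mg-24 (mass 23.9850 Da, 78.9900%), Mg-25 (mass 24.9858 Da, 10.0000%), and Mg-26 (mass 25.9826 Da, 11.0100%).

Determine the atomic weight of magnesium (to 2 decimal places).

24.31 Da

Average mass = Σ (abundance × isotope mass) = 0.789900 × 23.9850 + 0.100000 × 24.9858 + 0.110100 × 25.9826
= 18.94575 + 2.49858 + 2.86068 = 24.30501 Da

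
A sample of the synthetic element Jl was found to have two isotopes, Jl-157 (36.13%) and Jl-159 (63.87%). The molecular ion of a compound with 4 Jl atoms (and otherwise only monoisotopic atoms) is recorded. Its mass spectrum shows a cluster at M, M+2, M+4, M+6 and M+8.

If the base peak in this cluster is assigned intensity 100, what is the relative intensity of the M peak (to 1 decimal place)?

4.5

(0.3613 + 0.6387)^4 gives M 0.0170, M+2 0.1205, M+4 0.3195, M+6 0.3765, M+8 0.1664; the largest is M+6.
P(M+6) = C(4,3) × 0.3613^1 × 0.6387^3 = 4 × 0.3613 × 0.2605498 = 0.376547 (base)
P(M) = C(4,0) × 0.3613^4 × 0.6387^0 = 1 × 0.01704009 × 1.0000 = 0.017040
Relative intensity = 0.017040 / 0.376547 × 100 = 4.5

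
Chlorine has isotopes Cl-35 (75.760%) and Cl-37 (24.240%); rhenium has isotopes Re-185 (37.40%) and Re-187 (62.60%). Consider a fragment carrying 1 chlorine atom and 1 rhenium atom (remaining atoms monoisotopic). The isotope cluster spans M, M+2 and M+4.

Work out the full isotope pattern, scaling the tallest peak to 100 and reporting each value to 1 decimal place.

Chlorine pattern (n=1): 0.7576 : 0.2424
Rhenium pattern (n=1): 0.3740 : 0.6260
Convolve the two distributions (both contribute in 2-u steps):
  M: 0.7576×0.3740 = 0.283342
  M+2: 0.7576×0.6260 + 0.2424×0.3740 = 0.564915
  M+4: 0.2424×0.6260 = 0.151742
Scale to base peak (0.564915) = 100: 50.2 : 100.0 : 26.9

50.2 : 100.0 : 26.9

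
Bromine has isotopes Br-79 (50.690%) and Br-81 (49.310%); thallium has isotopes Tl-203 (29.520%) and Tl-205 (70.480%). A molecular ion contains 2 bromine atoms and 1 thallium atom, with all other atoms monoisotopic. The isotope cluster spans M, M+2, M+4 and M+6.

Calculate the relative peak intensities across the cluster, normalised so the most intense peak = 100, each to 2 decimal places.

Bromine pattern (n=2): 0.25694761 : 0.49990478 : 0.24314761
Thallium pattern (n=1): 0.2952 : 0.7048
Convolve the two distributions (both contribute in 2-u steps):
  M: 0.25694761×0.2952 = 0.075851
  M+2: 0.25694761×0.7048 + 0.49990478×0.2952 = 0.328669
  M+4: 0.49990478×0.7048 + 0.24314761×0.2952 = 0.424110
  M+6: 0.24314761×0.7048 = 0.171370
Scale to base peak (0.424110) = 100: 17.88 : 77.50 : 100.00 : 40.41

17.88 : 77.50 : 100.00 : 40.41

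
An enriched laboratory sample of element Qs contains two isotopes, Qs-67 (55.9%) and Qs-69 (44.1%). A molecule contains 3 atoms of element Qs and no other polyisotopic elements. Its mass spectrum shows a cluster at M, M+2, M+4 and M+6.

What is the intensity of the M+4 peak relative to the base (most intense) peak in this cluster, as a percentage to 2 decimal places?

78.89%

Binomial terms of (0.559 + 0.441)^3: M 0.1747, M+2 0.4134, M+4 0.3261, M+6 0.0858 → M+2 is the base peak.
P(M+2) = C(3,1) × 0.559^2 × 0.441^1 = 3 × 0.312481 × 0.4410 = 0.413412 (base)
P(M+4) = C(3,2) × 0.559^1 × 0.441^2 = 3 × 0.5590 × 0.194481 = 0.326145
Relative intensity = 0.326145 / 0.413412 × 100 = 78.89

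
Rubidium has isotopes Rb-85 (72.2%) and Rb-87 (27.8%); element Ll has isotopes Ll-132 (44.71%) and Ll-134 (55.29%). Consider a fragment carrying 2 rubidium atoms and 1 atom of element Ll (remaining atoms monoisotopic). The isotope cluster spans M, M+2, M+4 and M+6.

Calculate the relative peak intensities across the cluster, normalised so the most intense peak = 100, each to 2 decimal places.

49.83 : 100.00 : 54.84 : 9.14

Rubidium pattern (n=2): 0.521284 : 0.401432 : 0.077284
Element Ll pattern (n=1): 0.4471 : 0.5529
Convolve the two distributions (both contribute in 2-u steps):
  M: 0.521284×0.4471 = 0.233066
  M+2: 0.521284×0.5529 + 0.401432×0.4471 = 0.467698
  M+4: 0.401432×0.5529 + 0.077284×0.4471 = 0.256505
  M+6: 0.077284×0.5529 = 0.042730
Scale to base peak (0.467698) = 100: 49.83 : 100.00 : 54.84 : 9.14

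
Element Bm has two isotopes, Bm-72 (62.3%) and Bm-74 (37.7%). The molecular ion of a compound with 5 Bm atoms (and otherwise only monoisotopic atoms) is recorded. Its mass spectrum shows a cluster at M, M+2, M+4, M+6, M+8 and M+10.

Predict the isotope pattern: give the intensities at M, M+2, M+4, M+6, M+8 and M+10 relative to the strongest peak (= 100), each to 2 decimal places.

27.31 : 82.63 : 100.00 : 60.51 : 18.31 : 2.22

Expanding (0.623 + 0.377)^5:
P(M) = 0.623^5 = 0.093851
P(M+2) = 5 × 0.623^4 × 0.377^1 = 0.283964
P(M+4) = 10 × 0.623^3 × 0.377^2 = 0.343674
P(M+6) = 10 × 0.623^2 × 0.377^3 = 0.207970
P(M+8) = 5 × 0.623^1 × 0.377^4 = 0.062925
P(M+10) = 0.377^5 = 0.007616
The M+4 peak is largest (0.343674); scaling to 100 gives 27.31 : 82.63 : 100.00 : 60.51 : 18.31 : 2.22.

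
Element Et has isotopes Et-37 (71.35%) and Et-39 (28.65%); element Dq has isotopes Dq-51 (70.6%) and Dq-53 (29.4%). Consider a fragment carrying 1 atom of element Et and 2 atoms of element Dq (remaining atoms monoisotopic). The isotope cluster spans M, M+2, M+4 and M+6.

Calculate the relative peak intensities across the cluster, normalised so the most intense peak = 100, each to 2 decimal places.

Element Et pattern (n=1): 0.7135 : 0.2865
Element Dq pattern (n=2): 0.498436 : 0.415128 : 0.086436
Convolve the two distributions (both contribute in 2-u steps):
  M: 0.7135×0.498436 = 0.355634
  M+2: 0.7135×0.415128 + 0.2865×0.498436 = 0.438996
  M+4: 0.7135×0.086436 + 0.2865×0.415128 = 0.180606
  M+6: 0.2865×0.086436 = 0.024764
Scale to base peak (0.438996) = 100: 81.01 : 100.00 : 41.14 : 5.64

81.01 : 100.00 : 41.14 : 5.64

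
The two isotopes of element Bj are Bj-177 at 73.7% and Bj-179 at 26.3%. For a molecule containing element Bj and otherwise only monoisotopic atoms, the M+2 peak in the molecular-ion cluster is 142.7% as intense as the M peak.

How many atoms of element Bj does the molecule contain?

4

For n independent Bj atoms, I(M+2)/I(M) = n · (abundance Bj-179) / (abundance Bj-177) = n · 0.263/0.737.
n = 1.427 × 0.737/0.263 = 4.00 ≈ 4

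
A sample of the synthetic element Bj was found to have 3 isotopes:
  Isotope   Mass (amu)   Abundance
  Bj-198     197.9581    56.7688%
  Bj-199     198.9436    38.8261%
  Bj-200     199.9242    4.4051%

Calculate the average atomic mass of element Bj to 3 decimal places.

Ar = Σ fᵢ·mᵢ = 0.567688 × 197.9581 + 0.388261 × 198.9436 + 0.044051 × 199.9242
= 112.37844 + 77.24204 + 8.80686 = 198.42734 amu

198.427 amu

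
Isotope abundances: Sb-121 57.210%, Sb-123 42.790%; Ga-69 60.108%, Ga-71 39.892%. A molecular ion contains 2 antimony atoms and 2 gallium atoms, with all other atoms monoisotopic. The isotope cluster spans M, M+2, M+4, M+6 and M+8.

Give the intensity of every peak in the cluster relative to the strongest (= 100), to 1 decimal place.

33.5 : 94.6 : 100.0 : 46.9 : 8.3

Antimony pattern (n=2): 0.32729841 : 0.48960318 : 0.18309841
Gallium pattern (n=2): 0.36129717 : 0.47956567 : 0.15913717
Convolve the two distributions (both contribute in 2-u steps):
  M: 0.32729841×0.36129717 = 0.118252
  M+2: 0.32729841×0.47956567 + 0.48960318×0.36129717 = 0.333853
  M+4: 0.32729841×0.15913717 + 0.48960318×0.47956567 + 0.18309841×0.36129717 = 0.353035
  M+6: 0.48960318×0.15913717 + 0.18309841×0.47956567 = 0.165722
  M+8: 0.18309841×0.15913717 = 0.029138
Scale to base peak (0.353035) = 100: 33.5 : 94.6 : 100.0 : 46.9 : 8.3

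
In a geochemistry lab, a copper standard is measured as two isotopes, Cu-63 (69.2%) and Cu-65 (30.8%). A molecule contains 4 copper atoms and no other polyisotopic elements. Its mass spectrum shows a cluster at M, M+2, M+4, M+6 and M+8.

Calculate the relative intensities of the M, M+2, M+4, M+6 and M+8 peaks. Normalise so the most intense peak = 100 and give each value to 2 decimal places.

Expanding (0.692 + 0.308)^4:
P(M) = 0.692^4 = 0.229311
P(M+2) = 4 × 0.692^3 × 0.308^1 = 0.408253
P(M+4) = 6 × 0.692^2 × 0.308^2 = 0.272562
P(M+6) = 4 × 0.692^1 × 0.308^3 = 0.080876
P(M+8) = 0.308^4 = 0.008999
The M+2 peak is largest (0.408253); scaling to 100 gives 56.17 : 100.00 : 66.76 : 19.81 : 2.20.

56.17 : 100.00 : 66.76 : 19.81 : 2.20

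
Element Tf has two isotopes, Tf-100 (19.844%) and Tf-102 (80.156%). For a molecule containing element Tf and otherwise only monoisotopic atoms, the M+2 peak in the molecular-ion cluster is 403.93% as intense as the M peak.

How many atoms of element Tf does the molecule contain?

1

For n independent Tf atoms, I(M+2)/I(M) = n · (abundance Tf-102) / (abundance Tf-100) = n · 0.80156/0.19844.
n = 4.0393 × 0.19844/0.80156 = 1.00 ≈ 1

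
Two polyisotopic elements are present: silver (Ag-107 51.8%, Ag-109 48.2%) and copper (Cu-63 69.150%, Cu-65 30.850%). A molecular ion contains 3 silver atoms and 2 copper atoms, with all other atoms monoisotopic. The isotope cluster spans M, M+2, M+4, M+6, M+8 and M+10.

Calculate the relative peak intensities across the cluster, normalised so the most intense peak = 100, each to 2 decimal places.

Silver pattern (n=3): 0.13899183 : 0.3879965 : 0.3610315 : 0.11198017
Copper pattern (n=2): 0.47817225 : 0.4266555 : 0.09517225
Convolve the two distributions (both contribute in 2-u steps):
  M: 0.13899183×0.47817225 = 0.066462
  M+2: 0.13899183×0.4266555 + 0.3879965×0.47817225 = 0.244831
  M+4: 0.13899183×0.09517225 + 0.3879965×0.4266555 + 0.3610315×0.47817225 = 0.351404
  M+6: 0.3879965×0.09517225 + 0.3610315×0.4266555 + 0.11198017×0.47817225 = 0.244508
  M+8: 0.3610315×0.09517225 + 0.11198017×0.4266555 = 0.082137
  M+10: 0.11198017×0.09517225 = 0.010657
Scale to base peak (0.351404) = 100: 18.91 : 69.67 : 100.00 : 69.58 : 23.37 : 3.03

18.91 : 69.67 : 100.00 : 69.58 : 23.37 : 3.03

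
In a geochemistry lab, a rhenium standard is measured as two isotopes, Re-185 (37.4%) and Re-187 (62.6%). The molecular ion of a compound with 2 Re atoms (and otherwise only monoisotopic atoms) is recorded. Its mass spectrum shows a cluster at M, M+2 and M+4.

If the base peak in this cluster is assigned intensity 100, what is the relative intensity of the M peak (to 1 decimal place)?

(0.374 + 0.626)^2 gives M 0.1399, M+2 0.4682, M+4 0.3919; the largest is M+2.
P(M+2) = C(2,1) × 0.374^1 × 0.626^1 = 2 × 0.3740 × 0.6260 = 0.468248 (base)
P(M) = C(2,0) × 0.374^2 × 0.626^0 = 1 × 0.139876 × 1.0000 = 0.139876
Relative intensity = 0.139876 / 0.468248 × 100 = 29.9

29.9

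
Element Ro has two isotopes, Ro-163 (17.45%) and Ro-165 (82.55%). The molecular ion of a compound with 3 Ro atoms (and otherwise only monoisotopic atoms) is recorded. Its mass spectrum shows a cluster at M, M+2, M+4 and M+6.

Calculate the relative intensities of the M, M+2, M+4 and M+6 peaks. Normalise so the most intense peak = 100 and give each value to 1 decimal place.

0.9 : 13.4 : 63.4 : 100.0

The 3 Ro atoms are independent, so intensities follow the terms of (0.1745 + 0.8255)^3.
P(M) = 0.1745^3 = 0.005314
P(M+2) = 3 × 0.1745^2 × 0.8255^1 = 0.075410
P(M+4) = 3 × 0.1745^1 × 0.8255^2 = 0.356739
P(M+6) = 0.8255^3 = 0.562537
The M+6 peak is largest (0.562537); scaling to 100 gives 0.9 : 13.4 : 63.4 : 100.0.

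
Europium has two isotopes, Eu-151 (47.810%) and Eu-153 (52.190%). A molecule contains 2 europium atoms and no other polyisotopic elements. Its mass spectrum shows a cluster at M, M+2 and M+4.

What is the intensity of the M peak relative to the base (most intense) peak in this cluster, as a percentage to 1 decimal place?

(0.47810 + 0.52190)^2 gives M 0.2286, M+2 0.4990, M+4 0.2724; the largest is M+2.
P(M+2) = C(2,1) × 0.47810^1 × 0.52190^1 = 2 × 0.4781 × 0.5219 = 0.499041 (base)
P(M) = C(2,0) × 0.47810^2 × 0.52190^0 = 1 × 0.22857961 × 1.0000 = 0.228580
Relative intensity = 0.228580 / 0.499041 × 100 = 45.8

45.8%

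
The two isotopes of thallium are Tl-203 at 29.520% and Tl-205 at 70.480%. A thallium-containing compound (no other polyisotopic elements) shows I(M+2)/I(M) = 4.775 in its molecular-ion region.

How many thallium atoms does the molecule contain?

2

For n independent Tl atoms, I(M+2)/I(M) = n · (abundance Tl-205) / (abundance Tl-203) = n · 0.70480/0.29520.
n = 4.775 × 0.29520/0.70480 = 2.00 ≈ 2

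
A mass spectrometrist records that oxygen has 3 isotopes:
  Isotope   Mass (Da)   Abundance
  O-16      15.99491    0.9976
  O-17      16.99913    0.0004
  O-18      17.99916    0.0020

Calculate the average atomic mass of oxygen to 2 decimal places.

Average mass = Σ (abundance × isotope mass) = 0.9976 × 15.99491 + 0.0004 × 16.99913 + 0.0020 × 17.99916
= 15.956522 + 0.006800 + 0.035998 = 15.999320 Da

16.00 Da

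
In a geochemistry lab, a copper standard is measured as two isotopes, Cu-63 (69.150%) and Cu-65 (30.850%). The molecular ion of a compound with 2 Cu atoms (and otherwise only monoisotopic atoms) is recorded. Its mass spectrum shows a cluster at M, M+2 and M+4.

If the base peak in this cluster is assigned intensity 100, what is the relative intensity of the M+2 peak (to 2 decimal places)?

Term probabilities: M 0.4782, M+2 0.4267, M+4 0.0952. Base peak = M.
P(M) = C(2,0) × 0.69150^2 × 0.30850^0 = 1 × 0.47817225 × 1.0000 = 0.478172 (base)
P(M+2) = C(2,1) × 0.69150^1 × 0.30850^1 = 2 × 0.6915 × 0.3085 = 0.426656
Relative intensity = 0.426656 / 0.478172 × 100 = 89.23

89.23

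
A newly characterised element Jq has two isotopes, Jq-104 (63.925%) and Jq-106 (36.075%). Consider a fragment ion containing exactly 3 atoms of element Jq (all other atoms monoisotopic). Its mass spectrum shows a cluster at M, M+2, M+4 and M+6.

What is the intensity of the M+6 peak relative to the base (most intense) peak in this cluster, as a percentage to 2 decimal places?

Binomial terms of (0.63925 + 0.36075)^3: M 0.2612, M+2 0.4423, M+4 0.2496, M+6 0.0469 → M+2 is the base peak.
P(M+2) = C(3,1) × 0.63925^2 × 0.36075^1 = 3 × 0.40864056 × 0.36075 = 0.442251 (base)
P(M+6) = C(3,3) × 0.63925^0 × 0.36075^3 = 1 × 1.0000 × 0.04694821 = 0.046948
Relative intensity = 0.046948 / 0.442251 × 100 = 10.62

10.62%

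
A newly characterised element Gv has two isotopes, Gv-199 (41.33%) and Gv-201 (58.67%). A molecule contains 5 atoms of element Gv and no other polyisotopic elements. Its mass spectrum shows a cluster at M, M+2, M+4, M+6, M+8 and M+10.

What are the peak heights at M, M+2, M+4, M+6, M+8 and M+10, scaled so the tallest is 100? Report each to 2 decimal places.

3.50 : 24.81 : 70.44 : 100.00 : 70.98 : 20.15

Expanding (0.4133 + 0.5867)^5:
P(M) = 0.4133^5 = 0.012059
P(M+2) = 5 × 0.4133^4 × 0.5867^1 = 0.085595
P(M+4) = 10 × 0.4133^3 × 0.5867^2 = 0.243012
P(M+6) = 10 × 0.4133^2 × 0.5867^3 = 0.344968
P(M+8) = 5 × 0.4133^1 × 0.5867^4 = 0.244850
P(M+10) = 0.5867^5 = 0.069515
The M+6 peak is largest (0.344968); scaling to 100 gives 3.50 : 24.81 : 70.44 : 100.00 : 70.98 : 20.15.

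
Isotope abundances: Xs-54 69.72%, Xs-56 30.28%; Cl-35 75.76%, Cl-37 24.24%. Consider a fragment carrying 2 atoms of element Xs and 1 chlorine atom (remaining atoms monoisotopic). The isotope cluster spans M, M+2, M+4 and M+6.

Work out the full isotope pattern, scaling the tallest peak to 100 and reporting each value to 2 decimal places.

Element Xs pattern (n=2): 0.48608784 : 0.42222432 : 0.09168784
Chlorine pattern (n=1): 0.7576 : 0.2424
Convolve the two distributions (both contribute in 2-u steps):
  M: 0.48608784×0.7576 = 0.368260
  M+2: 0.48608784×0.2424 + 0.42222432×0.7576 = 0.437705
  M+4: 0.42222432×0.2424 + 0.09168784×0.7576 = 0.171810
  M+6: 0.09168784×0.2424 = 0.022225
Scale to base peak (0.437705) = 100: 84.13 : 100.00 : 39.25 : 5.08

84.13 : 100.00 : 39.25 : 5.08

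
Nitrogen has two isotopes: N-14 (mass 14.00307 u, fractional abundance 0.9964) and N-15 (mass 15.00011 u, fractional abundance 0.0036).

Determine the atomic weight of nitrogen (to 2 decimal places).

Ar = Σ fᵢ·mᵢ = 0.9964 × 14.00307 + 0.0036 × 15.00011
= 13.952659 + 0.054000 = 14.006659 u

14.01 u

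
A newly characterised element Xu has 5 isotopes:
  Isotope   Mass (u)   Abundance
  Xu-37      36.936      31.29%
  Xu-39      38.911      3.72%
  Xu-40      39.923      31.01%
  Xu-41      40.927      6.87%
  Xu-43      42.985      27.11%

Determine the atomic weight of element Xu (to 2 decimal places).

Ar = Σ fᵢ·mᵢ = 0.3129 × 36.936 + 0.0372 × 38.911 + 0.3101 × 39.923 + 0.0687 × 40.927 + 0.2711 × 42.985
= 11.5573 + 1.4475 + 12.3801 + 2.8117 + 11.6532 = 39.8498 u

39.85 u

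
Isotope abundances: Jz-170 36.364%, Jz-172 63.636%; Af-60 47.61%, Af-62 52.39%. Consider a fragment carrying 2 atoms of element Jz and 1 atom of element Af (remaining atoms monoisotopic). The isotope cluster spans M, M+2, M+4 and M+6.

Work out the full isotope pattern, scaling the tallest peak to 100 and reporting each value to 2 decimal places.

Element Jz pattern (n=2): 0.13223405 : 0.4628119 : 0.40495405
Element Af pattern (n=1): 0.4761 : 0.5239
Convolve the two distributions (both contribute in 2-u steps):
  M: 0.13223405×0.4761 = 0.062957
  M+2: 0.13223405×0.5239 + 0.4628119×0.4761 = 0.289622
  M+4: 0.4628119×0.5239 + 0.40495405×0.4761 = 0.435266
  M+6: 0.40495405×0.5239 = 0.212155
Scale to base peak (0.435266) = 100: 14.46 : 66.54 : 100.00 : 48.74

14.46 : 66.54 : 100.00 : 48.74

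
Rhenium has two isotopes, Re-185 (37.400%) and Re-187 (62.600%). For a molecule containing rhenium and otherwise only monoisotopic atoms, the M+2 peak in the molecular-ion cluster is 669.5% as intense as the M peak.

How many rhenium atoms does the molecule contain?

4

With n Re atoms, P(M+2)/P(M) = C(n,1)·p^(n−1)q / p^n = n·q/p = n · 0.62600/0.37400.
n = 6.695 × 0.37400/0.62600 = 4.00 ≈ 4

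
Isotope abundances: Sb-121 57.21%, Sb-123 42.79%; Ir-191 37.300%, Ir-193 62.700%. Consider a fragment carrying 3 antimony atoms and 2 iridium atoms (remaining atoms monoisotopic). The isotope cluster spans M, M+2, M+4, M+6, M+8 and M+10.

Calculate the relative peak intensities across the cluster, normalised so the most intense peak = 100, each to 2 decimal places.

Antimony pattern (n=3): 0.18724742 : 0.42015297 : 0.3142518 : 0.07834781
Iridium pattern (n=2): 0.139129 : 0.467742 : 0.393129
Convolve the two distributions (both contribute in 2-u steps):
  M: 0.18724742×0.139129 = 0.026052
  M+2: 0.18724742×0.467742 + 0.42015297×0.139129 = 0.146039
  M+4: 0.18724742×0.393129 + 0.42015297×0.467742 + 0.3142518×0.139129 = 0.313857
  M+6: 0.42015297×0.393129 + 0.3142518×0.467742 + 0.07834781×0.139129 = 0.323064
  M+8: 0.3142518×0.393129 + 0.07834781×0.467742 = 0.160188
  M+10: 0.07834781×0.393129 = 0.030801
Scale to base peak (0.323064) = 100: 8.06 : 45.20 : 97.15 : 100.00 : 49.58 : 9.53

8.06 : 45.20 : 97.15 : 100.00 : 49.58 : 9.53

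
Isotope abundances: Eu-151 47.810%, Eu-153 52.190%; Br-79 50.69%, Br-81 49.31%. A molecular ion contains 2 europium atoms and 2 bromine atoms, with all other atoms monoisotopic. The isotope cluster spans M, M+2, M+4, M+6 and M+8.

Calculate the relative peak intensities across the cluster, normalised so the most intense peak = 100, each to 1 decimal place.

15.7 : 64.7 : 100.0 : 68.7 : 17.7

Europium pattern (n=2): 0.22857961 : 0.49904078 : 0.27237961
Bromine pattern (n=2): 0.25694761 : 0.49990478 : 0.24314761
Convolve the two distributions (both contribute in 2-u steps):
  M: 0.22857961×0.25694761 = 0.058733
  M+2: 0.22857961×0.49990478 + 0.49904078×0.25694761 = 0.242495
  M+4: 0.22857961×0.24314761 + 0.49904078×0.49990478 + 0.27237961×0.25694761 = 0.375039
  M+6: 0.49904078×0.24314761 + 0.27237961×0.49990478 = 0.257504
  M+8: 0.27237961×0.24314761 = 0.066228
Scale to base peak (0.375039) = 100: 15.7 : 64.7 : 100.0 : 68.7 : 17.7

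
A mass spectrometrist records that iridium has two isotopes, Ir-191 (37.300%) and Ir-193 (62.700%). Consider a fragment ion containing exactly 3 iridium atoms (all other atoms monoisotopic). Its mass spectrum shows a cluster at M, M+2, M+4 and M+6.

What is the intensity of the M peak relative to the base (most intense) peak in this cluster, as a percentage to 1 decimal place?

Binomial terms of (0.37300 + 0.62700)^3: M 0.0519, M+2 0.2617, M+4 0.4399, M+6 0.2465 → M+4 is the base peak.
P(M+4) = C(3,2) × 0.37300^1 × 0.62700^2 = 3 × 0.3730 × 0.393129 = 0.439911 (base)
P(M) = C(3,0) × 0.37300^3 × 0.62700^0 = 1 × 0.05189512 × 1.0000 = 0.051895
Relative intensity = 0.051895 / 0.439911 × 100 = 11.8

11.8%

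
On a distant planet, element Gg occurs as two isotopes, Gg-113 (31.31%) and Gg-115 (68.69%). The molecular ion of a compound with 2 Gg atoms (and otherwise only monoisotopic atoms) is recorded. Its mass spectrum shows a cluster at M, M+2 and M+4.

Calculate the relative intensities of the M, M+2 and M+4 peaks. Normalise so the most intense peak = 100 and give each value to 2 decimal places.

20.78 : 91.16 : 100.00

Expanding (0.3131 + 0.6869)^2:
P(M) = 0.3131^2 = 0.098032
P(M+2) = 2 × 0.3131^1 × 0.6869^1 = 0.430137
P(M+4) = 0.6869^2 = 0.471832
The M+4 peak is largest (0.471832); scaling to 100 gives 20.78 : 91.16 : 100.00.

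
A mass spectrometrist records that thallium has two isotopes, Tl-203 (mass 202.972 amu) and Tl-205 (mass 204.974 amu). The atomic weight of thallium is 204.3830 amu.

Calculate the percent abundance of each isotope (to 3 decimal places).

Tl-203: 29.520%, Tl-205: 70.480%

Let x be the fractional abundance of Tl-203; then Tl-205 has abundance 1 − x.
202.972·x + 204.974·(1 − x) = 204.3830
(202.972 − 204.974)·x = 204.3830 − 204.974
x = -0.5910 / -2.002 = 0.29520 → 29.520% Tl-203, 70.480% Tl-205.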